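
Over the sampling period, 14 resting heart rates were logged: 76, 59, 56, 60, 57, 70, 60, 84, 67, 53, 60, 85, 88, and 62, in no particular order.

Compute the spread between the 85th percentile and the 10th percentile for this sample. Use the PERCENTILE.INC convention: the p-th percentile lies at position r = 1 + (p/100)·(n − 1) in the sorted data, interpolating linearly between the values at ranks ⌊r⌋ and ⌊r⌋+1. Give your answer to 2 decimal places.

Sorted: 53, 56, 57, 59, 60, 60, 60, 62, 67, 70, 76, 84, 85, 88.
n = 14.
P10: r = 2.3; ranks 2–3 are 56, 57; interpolating gives 56.3.
P85: r = 12.05; ranks 12–13 are 84, 85; interpolating gives 84.05.
Difference: 84.05 − 56.3 = 27.75.

27.75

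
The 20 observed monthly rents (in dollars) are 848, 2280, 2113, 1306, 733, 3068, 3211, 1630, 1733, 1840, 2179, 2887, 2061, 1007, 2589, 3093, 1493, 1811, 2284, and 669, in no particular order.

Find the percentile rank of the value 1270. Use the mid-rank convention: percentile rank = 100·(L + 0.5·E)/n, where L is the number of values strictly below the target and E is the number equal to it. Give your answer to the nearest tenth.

20.0

Sorted: 669, 733, 848, 1007, 1306, 1493, 1630, 1733, 1811, 1840, 2061, 2113, 2179, 2280, 2284, 2589, 2887, 3068, 3093, 3211.
Count below 1270: L = 4; count equal: E = 0; n = 20.
Percentile rank = 100·(4 + 0.5·0)/20 = 100·4/20 = 20.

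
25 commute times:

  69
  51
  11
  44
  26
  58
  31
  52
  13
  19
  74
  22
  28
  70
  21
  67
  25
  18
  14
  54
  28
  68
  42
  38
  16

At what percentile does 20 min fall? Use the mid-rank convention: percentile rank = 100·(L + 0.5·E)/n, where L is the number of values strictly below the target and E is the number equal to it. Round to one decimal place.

24.0

Sorted: 11, 13, 14, 16, 18, 19, 21, 22, 25, 26, 28, 28, 31, 38, 42, 44, 51, 52, 54, 58, 67, 68, 69, 70, 74.
Count below 20: L = 6; count equal: E = 0; n = 25.
Percentile rank = 100·(6 + 0.5·0)/25 = 100·6/25 = 24.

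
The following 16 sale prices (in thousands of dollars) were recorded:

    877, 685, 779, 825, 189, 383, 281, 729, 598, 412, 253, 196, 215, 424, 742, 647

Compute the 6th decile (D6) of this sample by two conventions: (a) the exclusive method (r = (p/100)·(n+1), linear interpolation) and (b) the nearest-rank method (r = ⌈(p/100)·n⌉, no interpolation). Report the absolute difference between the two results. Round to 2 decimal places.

7.60

Sorted: 189, 196, 215, 253, 281, 383, 412, 424, 598, 647, 685, 729, 742, 779, 825, 877.
n = 16.
(a) r = 10.2; between ranks 10 (647) and 11 (685): 654.6.
(b) the nearest-rank method: rank 10 → 647.
|654.6 − 647| = 7.6.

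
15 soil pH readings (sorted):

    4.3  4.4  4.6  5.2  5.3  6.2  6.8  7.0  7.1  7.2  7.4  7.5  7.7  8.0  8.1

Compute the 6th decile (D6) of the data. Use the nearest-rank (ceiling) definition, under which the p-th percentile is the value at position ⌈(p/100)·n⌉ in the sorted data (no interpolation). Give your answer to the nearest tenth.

7.1

n = 15.
Position = ⌈60/100 · 15⌉ = ⌈9⌉ = 9.
The value at rank 9 is 7.1.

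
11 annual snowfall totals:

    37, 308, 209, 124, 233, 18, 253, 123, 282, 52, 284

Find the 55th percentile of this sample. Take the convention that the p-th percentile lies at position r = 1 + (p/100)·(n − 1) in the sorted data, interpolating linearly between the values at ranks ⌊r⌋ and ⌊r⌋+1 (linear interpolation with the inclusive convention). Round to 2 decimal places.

221.00

Sorted: 18, 37, 52, 123, 124, 209, 233, 253, 282, 284, 308.
n = 11.
r = 1 + (55/100)·(11 − 1) = 1 + 5.5 = 6.5.
Rank 6 is 209 and rank 7 is 233.
Interpolate: 209 + 0.5·(233 − 209) = 209 + 0.5·24 = 221.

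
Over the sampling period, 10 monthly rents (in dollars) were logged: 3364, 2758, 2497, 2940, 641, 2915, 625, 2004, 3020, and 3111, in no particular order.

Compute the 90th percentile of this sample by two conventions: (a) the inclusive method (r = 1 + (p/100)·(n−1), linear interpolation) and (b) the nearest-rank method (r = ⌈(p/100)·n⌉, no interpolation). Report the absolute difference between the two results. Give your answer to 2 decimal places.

Sorted: 625, 641, 2004, 2497, 2758, 2915, 2940, 3020, 3111, 3364.
n = 10.
(a) r = 9.1; between ranks 9 (3111) and 10 (3364): 3136.3.
(b) the nearest-rank method: rank 9 → 3111.
|3136.3 − 3111| = 25.3.

25.30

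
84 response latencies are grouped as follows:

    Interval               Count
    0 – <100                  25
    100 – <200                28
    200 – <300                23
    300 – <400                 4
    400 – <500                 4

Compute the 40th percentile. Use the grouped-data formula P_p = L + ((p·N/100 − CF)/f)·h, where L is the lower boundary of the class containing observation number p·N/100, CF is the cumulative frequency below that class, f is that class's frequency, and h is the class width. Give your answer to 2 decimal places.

N = 84; target position k = 40/100 · 84 = 33.6.
Cumulative frequencies: 25, 53, 76, 80, 84.
Observation 33.6 falls in the class 100 – <200.
L = 100, CF = 25, f = 28, h = 100.
P40 = 100 + ((33.6 − 25)/28)·100 = 100 + 30.7143 = 130.714.

130.71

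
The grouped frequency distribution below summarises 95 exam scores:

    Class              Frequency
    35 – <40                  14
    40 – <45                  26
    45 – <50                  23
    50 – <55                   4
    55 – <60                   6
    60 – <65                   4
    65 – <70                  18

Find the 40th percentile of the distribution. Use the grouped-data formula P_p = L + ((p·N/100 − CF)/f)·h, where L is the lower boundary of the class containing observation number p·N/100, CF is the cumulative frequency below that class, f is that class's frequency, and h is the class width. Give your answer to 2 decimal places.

N = 95; target position k = 40/100 · 95 = 38.
Cumulative frequencies: 14, 40, 63, 67, 73, 77, 95.
Observation 38 falls in the class 40 – <45.
L = 40, CF = 14, f = 26, h = 5.
P40 = 40 + ((38 − 14)/26)·5 = 40 + 4.61538 = 44.6154.

44.62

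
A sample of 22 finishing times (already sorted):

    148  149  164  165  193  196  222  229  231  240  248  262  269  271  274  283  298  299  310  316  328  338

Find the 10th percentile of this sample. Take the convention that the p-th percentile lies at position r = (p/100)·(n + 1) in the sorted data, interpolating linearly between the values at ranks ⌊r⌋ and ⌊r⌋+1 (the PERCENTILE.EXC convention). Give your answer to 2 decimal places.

153.50

n = 22.
r = (10/100)·(22 + 1) = 2.3.
Rank 2 is 149 and rank 3 is 164.
Interpolate: 149 + 0.3·(164 − 149) = 149 + 0.3·15 = 153.5.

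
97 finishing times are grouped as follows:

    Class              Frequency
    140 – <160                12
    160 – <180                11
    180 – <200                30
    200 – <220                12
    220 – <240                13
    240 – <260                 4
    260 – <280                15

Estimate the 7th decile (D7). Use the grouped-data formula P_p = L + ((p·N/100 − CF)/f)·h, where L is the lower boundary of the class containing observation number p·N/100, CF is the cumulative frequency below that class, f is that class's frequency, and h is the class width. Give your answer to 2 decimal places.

224.46

N = 97; target position k = 70/100 · 97 = 67.9.
Cumulative frequencies: 12, 23, 53, 65, 78, 82, 97.
Observation 67.9 falls in the class 220 – <240.
L = 220, CF = 65, f = 13, h = 20.
P70 = 220 + ((67.9 − 65)/13)·20 = 220 + 4.46154 = 224.462.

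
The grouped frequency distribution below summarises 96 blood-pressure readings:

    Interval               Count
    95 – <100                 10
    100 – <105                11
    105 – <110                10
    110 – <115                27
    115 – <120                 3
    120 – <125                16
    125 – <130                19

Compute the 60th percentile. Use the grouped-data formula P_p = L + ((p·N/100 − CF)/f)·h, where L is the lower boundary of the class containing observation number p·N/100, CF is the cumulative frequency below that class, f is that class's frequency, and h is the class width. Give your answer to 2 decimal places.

114.93

N = 96; target position k = 60/100 · 96 = 57.6.
Cumulative frequencies: 10, 21, 31, 58, 61, 77, 96.
Observation 57.6 falls in the class 110 – <115.
L = 110, CF = 31, f = 27, h = 5.
P60 = 110 + ((57.6 − 31)/27)·5 = 110 + 4.92593 = 114.926.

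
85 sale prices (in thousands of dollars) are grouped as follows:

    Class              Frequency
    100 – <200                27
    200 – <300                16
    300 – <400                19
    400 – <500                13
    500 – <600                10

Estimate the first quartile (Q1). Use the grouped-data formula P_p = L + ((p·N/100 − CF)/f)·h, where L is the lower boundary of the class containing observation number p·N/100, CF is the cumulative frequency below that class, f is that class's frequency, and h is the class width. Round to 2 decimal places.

N = 85; target position k = 25/100 · 85 = 21.25.
Cumulative frequencies: 27, 43, 62, 75, 85.
Observation 21.25 falls in the class 100 – <200.
L = 100, CF = 0, f = 27, h = 100.
P25 = 100 + ((21.25 − 0)/27)·100 = 100 + 78.7037 = 178.704.

178.70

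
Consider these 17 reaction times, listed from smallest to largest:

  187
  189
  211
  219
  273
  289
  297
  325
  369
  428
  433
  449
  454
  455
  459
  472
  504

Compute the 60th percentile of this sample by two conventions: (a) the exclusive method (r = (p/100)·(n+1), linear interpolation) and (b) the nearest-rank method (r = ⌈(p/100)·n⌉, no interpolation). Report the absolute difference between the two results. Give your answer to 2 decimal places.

1.00

n = 17.
(a) r = 10.8; between ranks 10 (428) and 11 (433): 432.
(b) the nearest-rank method: rank 11 → 433.
|432 − 433| = 1.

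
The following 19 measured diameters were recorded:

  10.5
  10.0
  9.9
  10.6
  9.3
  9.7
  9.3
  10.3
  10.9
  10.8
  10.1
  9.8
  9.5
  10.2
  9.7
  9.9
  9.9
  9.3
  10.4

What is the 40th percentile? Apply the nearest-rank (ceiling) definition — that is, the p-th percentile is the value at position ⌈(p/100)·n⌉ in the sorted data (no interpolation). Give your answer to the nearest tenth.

Sorted: 9.3, 9.3, 9.3, 9.5, 9.7, 9.7, 9.8, 9.9, 9.9, 9.9, 10.0, 10.1, 10.2, 10.3, 10.4, 10.5, 10.6, 10.8, 10.9.
n = 19.
Position = ⌈40/100 · 19⌉ = ⌈7.6⌉ = 8.
The value at rank 8 is 9.9.

9.9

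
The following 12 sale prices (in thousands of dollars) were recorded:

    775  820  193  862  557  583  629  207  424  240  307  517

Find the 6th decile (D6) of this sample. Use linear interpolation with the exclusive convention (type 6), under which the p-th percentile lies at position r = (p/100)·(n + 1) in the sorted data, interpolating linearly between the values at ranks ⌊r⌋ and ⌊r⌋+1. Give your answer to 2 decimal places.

Sorted: 193, 207, 240, 307, 424, 517, 557, 583, 629, 775, 820, 862.
n = 12.
r = (60/100)·(12 + 1) = 7.8.
Rank 7 is 557 and rank 8 is 583.
Interpolate: 557 + 0.8·(583 − 557) = 557 + 0.8·26 = 577.8.

577.80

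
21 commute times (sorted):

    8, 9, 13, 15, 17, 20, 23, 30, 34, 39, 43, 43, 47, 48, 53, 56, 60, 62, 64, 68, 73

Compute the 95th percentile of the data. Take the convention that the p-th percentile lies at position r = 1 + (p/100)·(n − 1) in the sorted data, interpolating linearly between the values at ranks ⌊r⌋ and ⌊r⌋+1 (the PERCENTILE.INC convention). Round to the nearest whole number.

n = 21.
r = 1 + (95/100)·(21 − 1) = 1 + 19 = 20.
r is an integer, so P95 is the value at rank 20: 68.

68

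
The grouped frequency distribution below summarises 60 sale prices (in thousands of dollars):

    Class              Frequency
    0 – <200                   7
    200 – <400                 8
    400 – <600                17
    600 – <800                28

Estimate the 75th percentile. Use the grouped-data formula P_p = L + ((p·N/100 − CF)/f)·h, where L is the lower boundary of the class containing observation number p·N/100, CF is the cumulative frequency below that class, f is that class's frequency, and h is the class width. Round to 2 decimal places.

692.86

N = 60; target position k = 75/100 · 60 = 45.
Cumulative frequencies: 7, 15, 32, 60.
Observation 45 falls in the class 600 – <800.
L = 600, CF = 32, f = 28, h = 200.
P75 = 600 + ((45 − 32)/28)·200 = 600 + 92.8571 = 692.857.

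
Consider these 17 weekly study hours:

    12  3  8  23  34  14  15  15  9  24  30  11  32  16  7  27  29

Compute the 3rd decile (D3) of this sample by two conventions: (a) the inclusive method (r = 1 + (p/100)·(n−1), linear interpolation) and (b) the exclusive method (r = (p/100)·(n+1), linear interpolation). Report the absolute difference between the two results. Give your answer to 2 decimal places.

Sorted: 3, 7, 8, 9, 11, 12, 14, 15, 15, 16, 23, 24, 27, 29, 30, 32, 34.
n = 17.
(a) r = 5.8; between ranks 5 (11) and 6 (12): 11.8.
(b) r = 5.4; between ranks 5 (11) and 6 (12): 11.4.
|11.8 − 11.4| = 0.4.

0.40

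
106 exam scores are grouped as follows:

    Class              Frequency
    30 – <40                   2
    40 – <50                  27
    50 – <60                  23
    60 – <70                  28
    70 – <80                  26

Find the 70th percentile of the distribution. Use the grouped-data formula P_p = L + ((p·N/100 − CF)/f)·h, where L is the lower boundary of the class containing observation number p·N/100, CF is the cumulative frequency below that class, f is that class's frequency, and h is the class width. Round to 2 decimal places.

N = 106; target position k = 70/100 · 106 = 74.2.
Cumulative frequencies: 2, 29, 52, 80, 106.
Observation 74.2 falls in the class 60 – <70.
L = 60, CF = 52, f = 28, h = 10.
P70 = 60 + ((74.2 − 52)/28)·10 = 60 + 7.92857 = 67.9286.

67.93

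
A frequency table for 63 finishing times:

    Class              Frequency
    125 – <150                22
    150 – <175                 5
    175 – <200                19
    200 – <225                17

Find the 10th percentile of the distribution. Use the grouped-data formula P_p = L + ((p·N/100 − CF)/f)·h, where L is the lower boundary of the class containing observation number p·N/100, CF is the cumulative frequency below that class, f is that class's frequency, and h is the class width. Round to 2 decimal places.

N = 63; target position k = 10/100 · 63 = 6.3.
Cumulative frequencies: 22, 27, 46, 63.
Observation 6.3 falls in the class 125 – <150.
L = 125, CF = 0, f = 22, h = 25.
P10 = 125 + ((6.3 − 0)/22)·25 = 125 + 7.15909 = 132.159.

132.16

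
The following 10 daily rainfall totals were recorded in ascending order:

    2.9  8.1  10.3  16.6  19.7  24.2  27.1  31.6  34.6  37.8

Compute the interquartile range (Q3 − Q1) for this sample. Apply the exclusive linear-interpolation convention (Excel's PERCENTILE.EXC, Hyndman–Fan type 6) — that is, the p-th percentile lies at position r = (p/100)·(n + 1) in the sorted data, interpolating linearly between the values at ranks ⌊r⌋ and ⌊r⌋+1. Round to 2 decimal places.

n = 10.
P25: r = 2.75; ranks 2–3 are 8.1, 10.3; interpolating gives 9.75.
P75: r = 8.25; ranks 8–9 are 31.6, 34.6; interpolating gives 32.35.
Difference: 32.35 − 9.75 = 22.6.

22.60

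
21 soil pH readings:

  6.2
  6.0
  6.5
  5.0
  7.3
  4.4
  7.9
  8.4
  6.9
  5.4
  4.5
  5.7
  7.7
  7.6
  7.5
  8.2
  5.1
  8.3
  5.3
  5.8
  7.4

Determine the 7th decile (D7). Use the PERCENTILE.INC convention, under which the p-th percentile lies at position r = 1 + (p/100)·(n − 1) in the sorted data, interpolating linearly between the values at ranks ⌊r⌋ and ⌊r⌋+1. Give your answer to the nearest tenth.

Sorted: 4.4, 4.5, 5.0, 5.1, 5.3, 5.4, 5.7, 5.8, 6.0, 6.2, 6.5, 6.9, 7.3, 7.4, 7.5, 7.6, 7.7, 7.9, 8.2, 8.3, 8.4.
n = 21.
r = 1 + (70/100)·(21 − 1) = 1 + 14 = 15.
r is an integer, so P70 is the value at rank 15: 7.5.

7.5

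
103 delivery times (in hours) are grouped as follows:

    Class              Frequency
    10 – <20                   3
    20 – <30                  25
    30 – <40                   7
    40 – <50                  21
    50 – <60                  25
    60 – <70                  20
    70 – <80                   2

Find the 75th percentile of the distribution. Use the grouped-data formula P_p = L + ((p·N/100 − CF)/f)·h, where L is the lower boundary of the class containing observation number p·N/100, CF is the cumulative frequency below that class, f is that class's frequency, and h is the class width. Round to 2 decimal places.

N = 103; target position k = 75/100 · 103 = 77.25.
Cumulative frequencies: 3, 28, 35, 56, 81, 101, 103.
Observation 77.25 falls in the class 50 – <60.
L = 50, CF = 56, f = 25, h = 10.
P75 = 50 + ((77.25 − 56)/25)·10 = 50 + 8.5 = 58.5.

58.50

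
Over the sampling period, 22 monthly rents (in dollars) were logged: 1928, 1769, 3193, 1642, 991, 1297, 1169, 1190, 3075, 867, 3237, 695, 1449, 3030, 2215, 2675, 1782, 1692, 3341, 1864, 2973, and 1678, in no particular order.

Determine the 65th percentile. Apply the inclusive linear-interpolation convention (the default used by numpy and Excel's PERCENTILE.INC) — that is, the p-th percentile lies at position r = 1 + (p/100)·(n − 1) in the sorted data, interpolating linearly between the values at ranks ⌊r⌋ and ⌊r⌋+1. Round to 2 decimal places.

Sorted: 695, 867, 991, 1169, 1190, 1297, 1449, 1642, 1678, 1692, 1769, 1782, 1864, 1928, 2215, 2675, 2973, 3030, 3075, 3193, 3237, 3341.
n = 22.
r = 1 + (65/100)·(22 − 1) = 1 + 13.65 = 14.65.
Rank 14 is 1928 and rank 15 is 2215.
Interpolate: 1928 + 0.65·(2215 − 1928) = 1928 + 0.65·287 = 2114.55.

2114.55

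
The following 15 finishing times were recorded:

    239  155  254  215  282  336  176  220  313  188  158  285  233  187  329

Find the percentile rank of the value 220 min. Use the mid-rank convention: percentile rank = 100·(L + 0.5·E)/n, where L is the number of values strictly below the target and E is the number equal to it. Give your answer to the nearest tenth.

Sorted: 155, 158, 176, 187, 188, 215, 220, 233, 239, 254, 282, 285, 313, 329, 336.
Count below 220: L = 6; count equal: E = 1; n = 15.
Percentile rank = 100·(6 + 0.5·1)/15 = 100·6.5/15 = 43.33.

43.3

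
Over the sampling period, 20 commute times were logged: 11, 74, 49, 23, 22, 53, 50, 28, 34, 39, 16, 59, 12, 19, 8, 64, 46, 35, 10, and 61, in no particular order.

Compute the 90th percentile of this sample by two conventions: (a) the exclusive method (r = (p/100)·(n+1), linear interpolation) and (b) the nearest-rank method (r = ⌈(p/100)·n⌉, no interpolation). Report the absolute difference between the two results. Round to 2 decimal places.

2.70

Sorted: 8, 10, 11, 12, 16, 19, 22, 23, 28, 34, 35, 39, 46, 49, 50, 53, 59, 61, 64, 74.
n = 20.
(a) r = 18.9; between ranks 18 (61) and 19 (64): 63.7.
(b) the nearest-rank method: rank 18 → 61.
|63.7 − 61| = 2.7.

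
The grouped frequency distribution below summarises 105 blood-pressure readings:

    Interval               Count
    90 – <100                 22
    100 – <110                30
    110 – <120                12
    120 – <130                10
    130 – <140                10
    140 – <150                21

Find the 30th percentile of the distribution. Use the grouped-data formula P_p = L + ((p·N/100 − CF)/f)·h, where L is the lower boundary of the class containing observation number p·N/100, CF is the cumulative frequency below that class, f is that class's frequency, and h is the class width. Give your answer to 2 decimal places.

103.17

N = 105; target position k = 30/100 · 105 = 31.5.
Cumulative frequencies: 22, 52, 64, 74, 84, 105.
Observation 31.5 falls in the class 100 – <110.
L = 100, CF = 22, f = 30, h = 10.
P30 = 100 + ((31.5 − 22)/30)·10 = 100 + 3.16667 = 103.167.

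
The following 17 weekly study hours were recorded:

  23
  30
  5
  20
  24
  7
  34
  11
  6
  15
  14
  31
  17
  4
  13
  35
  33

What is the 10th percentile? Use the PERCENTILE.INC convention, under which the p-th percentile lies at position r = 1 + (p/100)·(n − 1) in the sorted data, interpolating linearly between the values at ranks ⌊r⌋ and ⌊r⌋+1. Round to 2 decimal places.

5.60

Sorted: 4, 5, 6, 7, 11, 13, 14, 15, 17, 20, 23, 24, 30, 31, 33, 34, 35.
n = 17.
r = 1 + (10/100)·(17 − 1) = 1 + 1.6 = 2.6.
Rank 2 is 5 and rank 3 is 6.
Interpolate: 5 + 0.6·(6 − 5) = 5 + 0.6·1 = 5.6.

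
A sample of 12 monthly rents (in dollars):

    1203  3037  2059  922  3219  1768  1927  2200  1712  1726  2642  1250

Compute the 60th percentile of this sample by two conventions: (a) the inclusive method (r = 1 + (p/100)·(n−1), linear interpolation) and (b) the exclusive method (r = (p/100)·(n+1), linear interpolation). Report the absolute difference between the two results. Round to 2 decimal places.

Sorted: 922, 1203, 1250, 1712, 1726, 1768, 1927, 2059, 2200, 2642, 3037, 3219.
n = 12.
(a) r = 7.6; between ranks 7 (1927) and 8 (2059): 2006.2.
(b) r = 7.8; between ranks 7 (1927) and 8 (2059): 2032.6.
|2006.2 − 2032.6| = 26.4.

26.40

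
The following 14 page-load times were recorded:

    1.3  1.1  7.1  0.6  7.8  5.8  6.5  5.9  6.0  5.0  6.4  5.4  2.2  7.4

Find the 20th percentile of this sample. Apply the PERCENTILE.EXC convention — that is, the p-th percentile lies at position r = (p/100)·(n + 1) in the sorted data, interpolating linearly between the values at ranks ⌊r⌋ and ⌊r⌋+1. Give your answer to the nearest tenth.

1.3

Sorted: 0.6, 1.1, 1.3, 2.2, 5.0, 5.4, 5.8, 5.9, 6.0, 6.4, 6.5, 7.1, 7.4, 7.8.
n = 14.
r = (20/100)·(14 + 1) = 3.
r is an integer, so P20 is the value at rank 3: 1.3.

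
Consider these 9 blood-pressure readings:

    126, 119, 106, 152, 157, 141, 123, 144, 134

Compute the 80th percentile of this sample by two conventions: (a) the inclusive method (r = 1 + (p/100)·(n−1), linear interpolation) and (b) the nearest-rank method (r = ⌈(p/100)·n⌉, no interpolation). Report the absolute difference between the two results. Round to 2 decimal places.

4.80

Sorted: 106, 119, 123, 126, 134, 141, 144, 152, 157.
n = 9.
(a) r = 7.4; between ranks 7 (144) and 8 (152): 147.2.
(b) the nearest-rank method: rank 8 → 152.
|147.2 − 152| = 4.8.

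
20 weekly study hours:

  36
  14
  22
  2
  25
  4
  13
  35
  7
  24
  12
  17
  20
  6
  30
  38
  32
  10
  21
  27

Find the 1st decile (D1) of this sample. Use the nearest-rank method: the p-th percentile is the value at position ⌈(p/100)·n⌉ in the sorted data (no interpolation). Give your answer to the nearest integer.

Sorted: 2, 4, 6, 7, 10, 12, 13, 14, 17, 20, 21, 22, 24, 25, 27, 30, 32, 35, 36, 38.
n = 20.
Position = ⌈10/100 · 20⌉ = ⌈2⌉ = 2.
The value at rank 2 is 4.

4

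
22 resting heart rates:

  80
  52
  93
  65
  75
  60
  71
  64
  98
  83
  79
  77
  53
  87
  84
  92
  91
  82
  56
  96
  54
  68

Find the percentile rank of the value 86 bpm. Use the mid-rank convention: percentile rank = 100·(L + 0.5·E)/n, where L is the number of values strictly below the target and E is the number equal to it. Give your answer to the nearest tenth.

Sorted: 52, 53, 54, 56, 60, 64, 65, 68, 71, 75, 77, 79, 80, 82, 83, 84, 87, 91, 92, 93, 96, 98.
Count below 86: L = 16; count equal: E = 0; n = 22.
Percentile rank = 100·(16 + 0.5·0)/22 = 100·16/22 = 72.73.

72.7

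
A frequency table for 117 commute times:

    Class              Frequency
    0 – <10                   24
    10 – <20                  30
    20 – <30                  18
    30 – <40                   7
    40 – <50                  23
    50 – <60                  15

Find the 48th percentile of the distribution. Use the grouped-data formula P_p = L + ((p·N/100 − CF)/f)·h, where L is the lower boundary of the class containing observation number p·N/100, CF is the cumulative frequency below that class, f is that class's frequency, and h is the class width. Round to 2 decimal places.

N = 117; target position k = 48/100 · 117 = 56.16.
Cumulative frequencies: 24, 54, 72, 79, 102, 117.
Observation 56.16 falls in the class 20 – <30.
L = 20, CF = 54, f = 18, h = 10.
P48 = 20 + ((56.16 − 54)/18)·10 = 20 + 1.2 = 21.2.

21.20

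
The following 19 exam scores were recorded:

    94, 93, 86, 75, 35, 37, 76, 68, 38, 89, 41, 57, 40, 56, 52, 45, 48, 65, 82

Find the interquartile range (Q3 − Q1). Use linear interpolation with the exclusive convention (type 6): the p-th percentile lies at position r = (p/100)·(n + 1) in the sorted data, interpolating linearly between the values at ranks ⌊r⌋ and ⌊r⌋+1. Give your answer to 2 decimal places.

41.00

Sorted: 35, 37, 38, 40, 41, 45, 48, 52, 56, 57, 65, 68, 75, 76, 82, 86, 89, 93, 94.
n = 19.
P25: r = 5 (integer) → 41.
P75: r = 15 (integer) → 82.
Difference: 82 − 41 = 41.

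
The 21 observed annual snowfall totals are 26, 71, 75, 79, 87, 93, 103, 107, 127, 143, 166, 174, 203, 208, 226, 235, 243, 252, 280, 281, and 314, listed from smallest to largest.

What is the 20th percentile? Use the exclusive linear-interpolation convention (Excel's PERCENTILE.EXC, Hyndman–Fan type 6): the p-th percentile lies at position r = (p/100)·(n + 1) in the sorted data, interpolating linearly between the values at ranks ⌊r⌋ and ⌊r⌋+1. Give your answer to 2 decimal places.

n = 21.
r = (20/100)·(21 + 1) = 4.4.
Rank 4 is 79 and rank 5 is 87.
Interpolate: 79 + 0.4·(87 − 79) = 79 + 0.4·8 = 82.2.

82.20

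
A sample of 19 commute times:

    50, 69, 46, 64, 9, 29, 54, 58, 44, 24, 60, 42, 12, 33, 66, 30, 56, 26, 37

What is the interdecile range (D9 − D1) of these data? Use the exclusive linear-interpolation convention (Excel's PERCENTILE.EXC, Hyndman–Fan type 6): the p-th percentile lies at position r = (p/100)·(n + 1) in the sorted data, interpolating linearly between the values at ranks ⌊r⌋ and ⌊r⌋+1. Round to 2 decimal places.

54.00

Sorted: 9, 12, 24, 26, 29, 30, 33, 37, 42, 44, 46, 50, 54, 56, 58, 60, 64, 66, 69.
n = 19.
P10: r = 2 (integer) → 12.
P90: r = 18 (integer) → 66.
Difference: 66 − 12 = 54.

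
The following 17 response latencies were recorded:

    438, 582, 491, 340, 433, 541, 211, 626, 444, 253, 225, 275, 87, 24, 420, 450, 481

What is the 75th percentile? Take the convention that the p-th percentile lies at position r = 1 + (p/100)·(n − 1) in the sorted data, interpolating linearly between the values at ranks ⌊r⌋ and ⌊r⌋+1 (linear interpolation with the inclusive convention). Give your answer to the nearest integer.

481

Sorted: 24, 87, 211, 225, 253, 275, 340, 420, 433, 438, 444, 450, 481, 491, 541, 582, 626.
n = 17.
r = 1 + (75/100)·(17 − 1) = 1 + 12 = 13.
r is an integer, so P75 is the value at rank 13: 481.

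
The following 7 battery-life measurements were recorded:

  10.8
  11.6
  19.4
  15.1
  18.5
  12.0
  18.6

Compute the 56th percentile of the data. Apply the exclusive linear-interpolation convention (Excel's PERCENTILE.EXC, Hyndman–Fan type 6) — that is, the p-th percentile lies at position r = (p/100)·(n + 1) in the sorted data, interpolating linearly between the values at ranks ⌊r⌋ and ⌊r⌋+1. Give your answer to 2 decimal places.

16.73

Sorted: 10.8, 11.6, 12.0, 15.1, 18.5, 18.6, 19.4.
n = 7.
r = (56/100)·(7 + 1) = 4.48.
Rank 4 is 15.1 and rank 5 is 18.5.
Interpolate: 15.1 + 0.48·(18.5 − 15.1) = 15.1 + 0.48·3.4 = 16.732.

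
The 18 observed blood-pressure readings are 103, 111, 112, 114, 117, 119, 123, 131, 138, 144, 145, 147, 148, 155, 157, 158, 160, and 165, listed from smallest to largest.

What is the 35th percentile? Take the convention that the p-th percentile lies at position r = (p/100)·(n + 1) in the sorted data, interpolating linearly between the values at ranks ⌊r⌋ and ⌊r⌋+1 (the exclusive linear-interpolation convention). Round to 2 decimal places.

n = 18.
r = (35/100)·(18 + 1) = 6.65.
Rank 6 is 119 and rank 7 is 123.
Interpolate: 119 + 0.65·(123 − 119) = 119 + 0.65·4 = 121.6.

121.60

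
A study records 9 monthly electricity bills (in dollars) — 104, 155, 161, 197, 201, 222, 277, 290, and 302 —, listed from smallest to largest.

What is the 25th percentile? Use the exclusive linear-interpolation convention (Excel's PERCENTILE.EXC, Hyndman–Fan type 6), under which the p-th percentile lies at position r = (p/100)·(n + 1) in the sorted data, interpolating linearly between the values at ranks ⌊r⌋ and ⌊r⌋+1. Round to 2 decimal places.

n = 9.
r = (25/100)·(9 + 1) = 2.5.
Rank 2 is 155 and rank 3 is 161.
Interpolate: 155 + 0.5·(161 − 155) = 155 + 0.5·6 = 158.

158.00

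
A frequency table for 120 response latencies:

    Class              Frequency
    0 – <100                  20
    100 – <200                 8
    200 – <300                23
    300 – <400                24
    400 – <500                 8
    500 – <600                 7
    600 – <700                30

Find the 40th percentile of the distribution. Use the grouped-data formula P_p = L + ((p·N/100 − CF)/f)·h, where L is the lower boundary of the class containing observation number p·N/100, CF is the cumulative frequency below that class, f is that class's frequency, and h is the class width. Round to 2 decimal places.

N = 120; target position k = 40/100 · 120 = 48.
Cumulative frequencies: 20, 28, 51, 75, 83, 90, 120.
Observation 48 falls in the class 200 – <300.
L = 200, CF = 28, f = 23, h = 100.
P40 = 200 + ((48 − 28)/23)·100 = 200 + 86.9565 = 286.957.

286.96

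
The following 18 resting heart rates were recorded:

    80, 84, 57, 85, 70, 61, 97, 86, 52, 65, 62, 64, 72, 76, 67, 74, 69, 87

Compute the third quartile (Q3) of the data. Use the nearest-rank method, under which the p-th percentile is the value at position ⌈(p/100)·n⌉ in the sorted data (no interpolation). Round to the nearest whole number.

84

Sorted: 52, 57, 61, 62, 64, 65, 67, 69, 70, 72, 74, 76, 80, 84, 85, 86, 87, 97.
n = 18.
Position = ⌈75/100 · 18⌉ = ⌈13.5⌉ = 14.
The value at rank 14 is 84.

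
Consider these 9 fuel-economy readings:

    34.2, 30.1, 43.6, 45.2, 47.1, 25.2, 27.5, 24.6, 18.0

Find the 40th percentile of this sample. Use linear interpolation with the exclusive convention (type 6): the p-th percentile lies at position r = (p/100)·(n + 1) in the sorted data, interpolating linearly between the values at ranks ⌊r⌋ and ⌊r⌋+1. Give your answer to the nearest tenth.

27.5

Sorted: 18.0, 24.6, 25.2, 27.5, 30.1, 34.2, 43.6, 45.2, 47.1.
n = 9.
r = (40/100)·(9 + 1) = 4.
r is an integer, so P40 is the value at rank 4: 27.5.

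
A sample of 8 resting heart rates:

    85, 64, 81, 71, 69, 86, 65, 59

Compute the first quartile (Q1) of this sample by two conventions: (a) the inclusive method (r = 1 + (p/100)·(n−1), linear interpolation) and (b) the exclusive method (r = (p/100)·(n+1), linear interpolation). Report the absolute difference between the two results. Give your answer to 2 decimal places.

0.50

Sorted: 59, 64, 65, 69, 71, 81, 85, 86.
n = 8.
(a) r = 2.75; between ranks 2 (64) and 3 (65): 64.75.
(b) r = 2.25; between ranks 2 (64) and 3 (65): 64.25.
|64.75 − 64.25| = 0.5.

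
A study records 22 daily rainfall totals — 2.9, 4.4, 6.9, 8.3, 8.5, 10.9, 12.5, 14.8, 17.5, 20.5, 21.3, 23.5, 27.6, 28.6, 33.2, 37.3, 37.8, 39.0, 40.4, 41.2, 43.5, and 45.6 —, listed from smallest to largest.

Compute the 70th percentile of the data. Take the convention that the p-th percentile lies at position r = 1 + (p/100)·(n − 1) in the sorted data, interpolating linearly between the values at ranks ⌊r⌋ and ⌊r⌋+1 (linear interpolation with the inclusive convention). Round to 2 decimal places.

36.07

n = 22.
r = 1 + (70/100)·(22 − 1) = 1 + 14.7 = 15.7.
Rank 15 is 33.2 and rank 16 is 37.3.
Interpolate: 33.2 + 0.7·(37.3 − 33.2) = 33.2 + 0.7·4.1 = 36.07.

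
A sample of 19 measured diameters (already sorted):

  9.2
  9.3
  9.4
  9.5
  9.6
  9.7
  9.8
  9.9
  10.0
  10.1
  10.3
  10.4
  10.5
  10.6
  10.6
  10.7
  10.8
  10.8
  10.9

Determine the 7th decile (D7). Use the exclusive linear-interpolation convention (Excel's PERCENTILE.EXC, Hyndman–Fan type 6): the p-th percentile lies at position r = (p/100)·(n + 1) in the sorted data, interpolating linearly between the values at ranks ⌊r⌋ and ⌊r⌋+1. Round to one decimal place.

10.6

n = 19.
r = (70/100)·(19 + 1) = 14.
r is an integer, so P70 is the value at rank 14: 10.6.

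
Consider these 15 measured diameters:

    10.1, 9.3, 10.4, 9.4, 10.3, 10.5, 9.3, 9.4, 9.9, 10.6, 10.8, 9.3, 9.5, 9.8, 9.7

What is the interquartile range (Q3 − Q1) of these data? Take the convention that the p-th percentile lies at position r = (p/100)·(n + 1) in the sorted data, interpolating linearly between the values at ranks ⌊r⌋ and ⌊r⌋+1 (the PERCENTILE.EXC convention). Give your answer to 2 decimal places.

1.00

Sorted: 9.3, 9.3, 9.3, 9.4, 9.4, 9.5, 9.7, 9.8, 9.9, 10.1, 10.3, 10.4, 10.5, 10.6, 10.8.
n = 15.
P25: r = 4 (integer) → 9.4.
P75: r = 12 (integer) → 10.4.
Difference: 10.4 − 9.4 = 1.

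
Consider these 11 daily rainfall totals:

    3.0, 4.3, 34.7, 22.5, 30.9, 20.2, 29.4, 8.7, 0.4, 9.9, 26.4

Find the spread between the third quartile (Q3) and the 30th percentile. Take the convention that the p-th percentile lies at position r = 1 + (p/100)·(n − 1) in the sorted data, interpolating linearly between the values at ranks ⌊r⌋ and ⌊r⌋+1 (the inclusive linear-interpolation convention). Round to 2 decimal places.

Sorted: 0.4, 3.0, 4.3, 8.7, 9.9, 20.2, 22.5, 26.4, 29.4, 30.9, 34.7.
n = 11.
P30: r = 4 (integer) → 8.7.
P75: r = 8.5; ranks 8–9 are 26.4, 29.4; interpolating gives 27.9.
Difference: 27.9 − 8.7 = 19.2.

19.20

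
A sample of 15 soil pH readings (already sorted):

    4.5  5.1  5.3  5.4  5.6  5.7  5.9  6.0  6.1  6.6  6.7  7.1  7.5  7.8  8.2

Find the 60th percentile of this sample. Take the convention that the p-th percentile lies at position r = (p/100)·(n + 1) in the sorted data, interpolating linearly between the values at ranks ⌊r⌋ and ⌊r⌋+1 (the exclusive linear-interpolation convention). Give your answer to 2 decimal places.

6.40

n = 15.
r = (60/100)·(15 + 1) = 9.6.
Rank 9 is 6.1 and rank 10 is 6.6.
Interpolate: 6.1 + 0.6·(6.6 − 6.1) = 6.1 + 0.6·0.5 = 6.4.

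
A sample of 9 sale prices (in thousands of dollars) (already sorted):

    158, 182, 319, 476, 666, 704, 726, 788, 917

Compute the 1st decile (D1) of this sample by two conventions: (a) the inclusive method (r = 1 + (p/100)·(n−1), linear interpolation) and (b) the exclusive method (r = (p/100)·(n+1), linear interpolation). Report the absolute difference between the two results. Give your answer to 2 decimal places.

19.20

n = 9.
(a) r = 1.8; between ranks 1 (158) and 2 (182): 177.2.
(b) r = 1 → value at rank 1 = 158.
|177.2 − 158| = 19.2.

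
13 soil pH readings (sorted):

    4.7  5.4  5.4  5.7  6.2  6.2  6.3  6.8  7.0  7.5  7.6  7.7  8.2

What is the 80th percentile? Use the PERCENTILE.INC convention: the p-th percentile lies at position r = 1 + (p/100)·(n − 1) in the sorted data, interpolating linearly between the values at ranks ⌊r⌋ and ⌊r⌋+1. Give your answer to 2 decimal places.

7.56

n = 13.
r = 1 + (80/100)·(13 − 1) = 1 + 9.6 = 10.6.
Rank 10 is 7.5 and rank 11 is 7.6.
Interpolate: 7.5 + 0.6·(7.6 − 7.5) = 7.5 + 0.6·0.1 = 7.56.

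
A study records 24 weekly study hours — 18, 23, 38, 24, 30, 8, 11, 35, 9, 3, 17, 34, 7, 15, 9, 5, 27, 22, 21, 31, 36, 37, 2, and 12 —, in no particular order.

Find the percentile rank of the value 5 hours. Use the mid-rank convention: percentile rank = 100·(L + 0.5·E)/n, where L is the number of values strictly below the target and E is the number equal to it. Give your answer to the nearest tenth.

10.4

Sorted: 2, 3, 5, 7, 8, 9, 9, 11, 12, 15, 17, 18, 21, 22, 23, 24, 27, 30, 31, 34, 35, 36, 37, 38.
Count below 5: L = 2; count equal: E = 1; n = 24.
Percentile rank = 100·(2 + 0.5·1)/24 = 100·2.5/24 = 10.42.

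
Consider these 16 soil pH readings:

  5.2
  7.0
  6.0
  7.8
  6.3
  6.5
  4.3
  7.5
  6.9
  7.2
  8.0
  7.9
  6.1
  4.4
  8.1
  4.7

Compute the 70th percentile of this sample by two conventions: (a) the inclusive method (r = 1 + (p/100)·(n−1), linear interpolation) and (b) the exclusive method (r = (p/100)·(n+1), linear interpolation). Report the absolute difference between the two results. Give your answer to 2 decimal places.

Sorted: 4.3, 4.4, 4.7, 5.2, 6.0, 6.1, 6.3, 6.5, 6.9, 7.0, 7.2, 7.5, 7.8, 7.9, 8.0, 8.1.
n = 16.
(a) r = 11.5; between ranks 11 (7.2) and 12 (7.5): 7.35.
(b) r = 11.9; between ranks 11 (7.2) and 12 (7.5): 7.47.
|7.35 − 7.47| = 0.12.

0.12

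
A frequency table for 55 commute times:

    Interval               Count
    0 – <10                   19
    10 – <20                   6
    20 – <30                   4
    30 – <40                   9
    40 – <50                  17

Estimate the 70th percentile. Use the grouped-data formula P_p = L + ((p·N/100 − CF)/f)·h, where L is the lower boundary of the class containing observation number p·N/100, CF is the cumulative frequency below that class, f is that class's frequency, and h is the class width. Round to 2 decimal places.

40.29

N = 55; target position k = 70/100 · 55 = 38.5.
Cumulative frequencies: 19, 25, 29, 38, 55.
Observation 38.5 falls in the class 40 – <50.
L = 40, CF = 38, f = 17, h = 10.
P70 = 40 + ((38.5 − 38)/17)·10 = 40 + 0.294118 = 40.2941.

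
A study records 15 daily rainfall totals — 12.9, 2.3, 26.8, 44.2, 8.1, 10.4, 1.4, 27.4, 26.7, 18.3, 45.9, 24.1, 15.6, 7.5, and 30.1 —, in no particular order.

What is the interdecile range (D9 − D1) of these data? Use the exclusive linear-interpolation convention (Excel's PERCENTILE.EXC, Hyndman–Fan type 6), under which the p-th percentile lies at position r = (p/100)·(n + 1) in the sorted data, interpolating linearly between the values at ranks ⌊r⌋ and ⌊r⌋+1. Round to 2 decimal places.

Sorted: 1.4, 2.3, 7.5, 8.1, 10.4, 12.9, 15.6, 18.3, 24.1, 26.7, 26.8, 27.4, 30.1, 44.2, 45.9.
n = 15.
P10: r = 1.6; ranks 1–2 are 1.4, 2.3; interpolating gives 1.94.
P90: r = 14.4; ranks 14–15 are 44.2, 45.9; interpolating gives 44.88.
Difference: 44.88 − 1.94 = 42.94.

42.94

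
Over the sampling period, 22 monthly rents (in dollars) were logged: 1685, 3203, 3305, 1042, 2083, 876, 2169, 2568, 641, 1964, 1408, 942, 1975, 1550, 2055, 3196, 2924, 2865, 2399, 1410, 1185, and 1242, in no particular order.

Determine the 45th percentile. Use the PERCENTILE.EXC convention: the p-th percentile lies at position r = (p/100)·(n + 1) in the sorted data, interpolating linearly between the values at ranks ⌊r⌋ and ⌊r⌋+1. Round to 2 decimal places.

Sorted: 641, 876, 942, 1042, 1185, 1242, 1408, 1410, 1550, 1685, 1964, 1975, 2055, 2083, 2169, 2399, 2568, 2865, 2924, 3196, 3203, 3305.
n = 22.
r = (45/100)·(22 + 1) = 10.35.
Rank 10 is 1685 and rank 11 is 1964.
Interpolate: 1685 + 0.35·(1964 − 1685) = 1685 + 0.35·279 = 1782.65.

1782.65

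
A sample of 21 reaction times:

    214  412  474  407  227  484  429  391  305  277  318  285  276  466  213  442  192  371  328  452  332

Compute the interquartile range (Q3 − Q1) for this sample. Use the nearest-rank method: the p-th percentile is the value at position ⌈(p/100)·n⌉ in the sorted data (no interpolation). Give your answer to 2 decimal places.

Sorted: 192, 213, 214, 227, 276, 277, 285, 305, 318, 328, 332, 371, 391, 407, 412, 429, 442, 452, 466, 474, 484.
n = 21.
P25: rank ⌈25/100·21⌉ = 6 → 277.
P75: rank ⌈75/100·21⌉ = 16 → 429.
Difference: 429 − 277 = 152.

152.00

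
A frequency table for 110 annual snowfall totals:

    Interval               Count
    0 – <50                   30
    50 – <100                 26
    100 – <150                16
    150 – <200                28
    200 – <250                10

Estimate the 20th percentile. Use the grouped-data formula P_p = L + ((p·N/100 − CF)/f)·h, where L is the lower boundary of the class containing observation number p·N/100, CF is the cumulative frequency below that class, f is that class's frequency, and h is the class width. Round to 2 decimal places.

36.67

N = 110; target position k = 20/100 · 110 = 22.
Cumulative frequencies: 30, 56, 72, 100, 110.
Observation 22 falls in the class 0 – <50.
L = 0, CF = 0, f = 30, h = 50.
P20 = 0 + ((22 − 0)/30)·50 = 0 + 36.6667 = 36.6667.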